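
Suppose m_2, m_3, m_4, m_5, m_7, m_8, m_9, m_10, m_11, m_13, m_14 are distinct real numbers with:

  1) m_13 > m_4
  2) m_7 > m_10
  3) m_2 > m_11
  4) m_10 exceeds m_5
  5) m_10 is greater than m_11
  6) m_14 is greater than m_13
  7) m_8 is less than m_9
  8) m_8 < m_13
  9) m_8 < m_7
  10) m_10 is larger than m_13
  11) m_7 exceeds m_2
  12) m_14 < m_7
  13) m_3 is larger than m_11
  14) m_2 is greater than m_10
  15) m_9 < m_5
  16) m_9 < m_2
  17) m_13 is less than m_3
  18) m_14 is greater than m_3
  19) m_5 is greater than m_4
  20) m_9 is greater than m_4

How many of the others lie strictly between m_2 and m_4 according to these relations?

The relations place m_4 below m_2. An element lies strictly between them when it is forced above m_4 and also forced below m_2.
Above m_4: {m_13, m_9, m_5, m_3, m_10, m_14, m_7}. Below m_2: {m_8, m_11, m_13, m_9, m_5, m_10}.
Intersection: {m_13, m_9, m_5, m_10} — 4.

4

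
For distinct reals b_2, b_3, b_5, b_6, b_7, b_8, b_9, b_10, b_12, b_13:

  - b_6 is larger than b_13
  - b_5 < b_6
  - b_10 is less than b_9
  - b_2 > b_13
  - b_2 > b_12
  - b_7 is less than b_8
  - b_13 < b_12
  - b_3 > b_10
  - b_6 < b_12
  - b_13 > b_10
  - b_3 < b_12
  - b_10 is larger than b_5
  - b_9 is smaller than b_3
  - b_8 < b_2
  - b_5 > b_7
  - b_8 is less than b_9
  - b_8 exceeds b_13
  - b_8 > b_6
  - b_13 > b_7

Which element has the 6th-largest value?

Piecing the relations together gives one ordering: b_7 < b_5 < b_10 < b_13 < b_6 < b_8 < b_9 < b_3 < b_12 < b_2.
Counting 6 from the largest end gives b_6.

b_6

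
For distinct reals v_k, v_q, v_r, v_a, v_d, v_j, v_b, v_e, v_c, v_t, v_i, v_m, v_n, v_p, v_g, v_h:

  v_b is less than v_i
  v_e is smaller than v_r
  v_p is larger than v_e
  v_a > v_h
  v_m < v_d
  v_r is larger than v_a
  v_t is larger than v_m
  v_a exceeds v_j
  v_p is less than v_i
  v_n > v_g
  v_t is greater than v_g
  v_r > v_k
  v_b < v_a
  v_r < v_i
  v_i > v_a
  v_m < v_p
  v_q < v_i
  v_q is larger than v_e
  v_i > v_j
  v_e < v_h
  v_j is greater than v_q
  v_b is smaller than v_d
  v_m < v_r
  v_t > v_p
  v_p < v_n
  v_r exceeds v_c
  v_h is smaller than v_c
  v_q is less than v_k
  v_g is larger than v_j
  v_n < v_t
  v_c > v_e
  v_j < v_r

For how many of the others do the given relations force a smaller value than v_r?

9

Directly below v_r: v_e, v_j, v_m, v_k, v_c, v_a.
One step further: v_b, v_q, v_h (9 so far).
No other element is forced below v_r by the given relations, so the count is 9.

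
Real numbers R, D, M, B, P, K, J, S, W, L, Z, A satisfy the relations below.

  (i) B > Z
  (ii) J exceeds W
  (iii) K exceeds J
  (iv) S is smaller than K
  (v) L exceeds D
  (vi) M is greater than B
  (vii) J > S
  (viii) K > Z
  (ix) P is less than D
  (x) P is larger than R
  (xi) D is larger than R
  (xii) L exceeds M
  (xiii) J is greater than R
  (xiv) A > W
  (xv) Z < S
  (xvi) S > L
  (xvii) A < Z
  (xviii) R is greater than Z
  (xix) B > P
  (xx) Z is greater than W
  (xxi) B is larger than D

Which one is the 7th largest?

The consecutive relations fix a unique order: W < A < Z < R < P < D < B < M < L < S < J < K.
The 7th largest is D.

D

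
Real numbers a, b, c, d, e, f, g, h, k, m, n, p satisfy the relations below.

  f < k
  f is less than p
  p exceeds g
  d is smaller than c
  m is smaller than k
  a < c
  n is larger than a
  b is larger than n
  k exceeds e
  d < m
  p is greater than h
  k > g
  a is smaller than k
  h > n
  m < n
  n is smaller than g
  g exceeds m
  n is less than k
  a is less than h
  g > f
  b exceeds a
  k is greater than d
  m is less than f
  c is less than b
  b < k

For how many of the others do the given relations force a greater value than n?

5

The elements the relations force above n are h, b, g, k, p — no chain reaches any other.
That is 5.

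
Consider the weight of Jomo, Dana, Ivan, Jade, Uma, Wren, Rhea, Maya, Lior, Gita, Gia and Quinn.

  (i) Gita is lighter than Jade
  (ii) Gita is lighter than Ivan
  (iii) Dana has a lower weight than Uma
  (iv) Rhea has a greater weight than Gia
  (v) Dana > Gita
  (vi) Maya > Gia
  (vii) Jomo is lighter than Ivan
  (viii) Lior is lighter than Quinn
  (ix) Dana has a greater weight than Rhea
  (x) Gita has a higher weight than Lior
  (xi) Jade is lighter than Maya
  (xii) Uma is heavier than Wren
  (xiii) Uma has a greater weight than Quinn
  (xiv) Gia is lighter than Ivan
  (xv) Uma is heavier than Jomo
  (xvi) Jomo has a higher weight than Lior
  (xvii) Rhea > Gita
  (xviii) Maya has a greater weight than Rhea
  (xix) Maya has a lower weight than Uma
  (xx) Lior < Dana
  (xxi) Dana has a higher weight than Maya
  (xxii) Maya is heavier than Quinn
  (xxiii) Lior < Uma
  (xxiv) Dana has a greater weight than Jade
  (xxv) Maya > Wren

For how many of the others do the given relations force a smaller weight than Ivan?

The elements the relations force below Ivan are Lior, Gita, Gia, Jomo — no chain reaches any other.
That is 4.

4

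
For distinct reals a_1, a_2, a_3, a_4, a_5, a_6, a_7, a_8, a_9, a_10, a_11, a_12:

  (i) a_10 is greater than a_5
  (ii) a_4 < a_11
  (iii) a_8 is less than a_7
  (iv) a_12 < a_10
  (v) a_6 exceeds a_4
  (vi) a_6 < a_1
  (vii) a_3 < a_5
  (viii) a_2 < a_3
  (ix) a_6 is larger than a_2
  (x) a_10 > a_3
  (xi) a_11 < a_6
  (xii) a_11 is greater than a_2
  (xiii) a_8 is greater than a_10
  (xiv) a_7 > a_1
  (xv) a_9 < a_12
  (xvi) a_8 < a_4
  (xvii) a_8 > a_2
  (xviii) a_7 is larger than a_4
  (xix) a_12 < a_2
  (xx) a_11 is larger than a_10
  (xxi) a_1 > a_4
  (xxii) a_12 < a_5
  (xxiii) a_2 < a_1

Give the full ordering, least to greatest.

The consecutive links are each given: a_9 < a_12; a_12 < a_2; a_2 < a_3; a_3 < a_5; a_5 < a_10; a_10 < a_8; a_8 < a_4; a_4 < a_11; a_11 < a_6; a_6 < a_1; a_1 < a_7.

a_9 < a_12 < a_2 < a_3 < a_5 < a_10 < a_8 < a_4 < a_11 < a_6 < a_1 < a_7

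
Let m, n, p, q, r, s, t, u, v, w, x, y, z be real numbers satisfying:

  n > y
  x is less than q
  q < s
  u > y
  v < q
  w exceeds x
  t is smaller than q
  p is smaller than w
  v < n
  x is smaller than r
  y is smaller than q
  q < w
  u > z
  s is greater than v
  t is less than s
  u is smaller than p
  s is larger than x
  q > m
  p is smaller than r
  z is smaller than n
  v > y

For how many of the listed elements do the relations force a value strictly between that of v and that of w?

1

The relations place v below w. An element lies strictly between them when it is forced above v and also forced below w.
Above v: {n, q, s}. Below w: {z, y, t, x, m, u, p, q}.
Intersection: {q} — 1.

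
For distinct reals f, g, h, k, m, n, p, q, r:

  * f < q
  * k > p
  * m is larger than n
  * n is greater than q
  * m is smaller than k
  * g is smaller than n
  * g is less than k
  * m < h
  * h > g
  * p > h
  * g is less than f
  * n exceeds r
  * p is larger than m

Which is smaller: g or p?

g

Following the relations from g: g < f < q < n < m < h < p.
So g < p; g is the smaller of the two.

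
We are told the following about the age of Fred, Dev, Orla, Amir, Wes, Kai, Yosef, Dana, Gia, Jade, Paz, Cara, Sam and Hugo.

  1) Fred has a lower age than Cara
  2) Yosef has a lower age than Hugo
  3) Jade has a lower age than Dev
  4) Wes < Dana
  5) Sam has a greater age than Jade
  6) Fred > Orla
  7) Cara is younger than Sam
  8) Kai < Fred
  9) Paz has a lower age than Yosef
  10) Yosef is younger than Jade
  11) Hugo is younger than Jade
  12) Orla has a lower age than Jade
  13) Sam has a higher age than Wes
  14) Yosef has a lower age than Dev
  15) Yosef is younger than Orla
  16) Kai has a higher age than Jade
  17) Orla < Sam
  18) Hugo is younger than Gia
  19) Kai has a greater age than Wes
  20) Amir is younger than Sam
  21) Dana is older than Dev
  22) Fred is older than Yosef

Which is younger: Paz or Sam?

The relevant relations are Paz < Yosef; Yosef < Orla; Orla < Jade; Jade < Kai; Kai < Fred; Fred < Cara; Cara < Sam.
Together: Paz < Yosef < Orla < Jade < Kai < Fred < Cara < Sam.
So Paz < Sam; Paz is the younger of the two.

Paz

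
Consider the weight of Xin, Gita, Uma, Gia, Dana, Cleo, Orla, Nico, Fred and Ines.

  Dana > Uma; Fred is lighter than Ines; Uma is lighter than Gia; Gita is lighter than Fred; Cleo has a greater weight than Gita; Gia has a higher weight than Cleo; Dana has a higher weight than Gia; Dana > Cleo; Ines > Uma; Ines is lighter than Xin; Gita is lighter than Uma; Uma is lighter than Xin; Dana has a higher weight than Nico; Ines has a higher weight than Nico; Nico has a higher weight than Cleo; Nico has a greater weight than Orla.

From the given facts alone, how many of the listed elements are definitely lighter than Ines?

6

The elements the relations force below Ines are Gita, Cleo, Uma, Orla, Fred, Nico — no chain reaches any other.
That is 6.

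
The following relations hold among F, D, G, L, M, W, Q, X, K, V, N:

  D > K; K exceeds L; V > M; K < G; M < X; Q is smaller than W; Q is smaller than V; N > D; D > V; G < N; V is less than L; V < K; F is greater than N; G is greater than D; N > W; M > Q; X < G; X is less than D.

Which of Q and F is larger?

Q < M < V < L < K < D < G < N < F, by transitivity through M, V, L, K, D, G, N.
So Q < F; F is the larger of the two.

F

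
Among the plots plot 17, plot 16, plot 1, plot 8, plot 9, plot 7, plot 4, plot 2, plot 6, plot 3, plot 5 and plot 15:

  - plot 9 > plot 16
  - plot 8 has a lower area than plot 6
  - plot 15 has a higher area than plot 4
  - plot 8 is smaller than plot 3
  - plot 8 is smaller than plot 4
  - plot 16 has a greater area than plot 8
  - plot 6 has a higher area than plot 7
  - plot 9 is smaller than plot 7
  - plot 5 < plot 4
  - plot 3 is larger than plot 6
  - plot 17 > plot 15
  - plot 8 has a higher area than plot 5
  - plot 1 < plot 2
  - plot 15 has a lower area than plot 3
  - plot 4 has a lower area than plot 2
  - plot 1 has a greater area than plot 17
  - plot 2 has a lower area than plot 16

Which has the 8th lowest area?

Chaining the given pairs: plot 5 < plot 8 < plot 4 < plot 15 < plot 17 < plot 1 < plot 2 < plot 16 < plot 9 < plot 7 < plot 6 < plot 3.
The 8th smallest is plot 16.

plot 16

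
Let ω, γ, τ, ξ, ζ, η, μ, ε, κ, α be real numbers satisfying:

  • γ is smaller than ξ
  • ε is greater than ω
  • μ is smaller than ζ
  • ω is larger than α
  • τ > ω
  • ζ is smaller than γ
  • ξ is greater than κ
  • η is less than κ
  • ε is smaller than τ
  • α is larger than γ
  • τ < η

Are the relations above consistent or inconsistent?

consistent

Every relation is compatible with μ < ζ < γ < α < ω < ε < τ < η < κ < ξ; the set is consistent.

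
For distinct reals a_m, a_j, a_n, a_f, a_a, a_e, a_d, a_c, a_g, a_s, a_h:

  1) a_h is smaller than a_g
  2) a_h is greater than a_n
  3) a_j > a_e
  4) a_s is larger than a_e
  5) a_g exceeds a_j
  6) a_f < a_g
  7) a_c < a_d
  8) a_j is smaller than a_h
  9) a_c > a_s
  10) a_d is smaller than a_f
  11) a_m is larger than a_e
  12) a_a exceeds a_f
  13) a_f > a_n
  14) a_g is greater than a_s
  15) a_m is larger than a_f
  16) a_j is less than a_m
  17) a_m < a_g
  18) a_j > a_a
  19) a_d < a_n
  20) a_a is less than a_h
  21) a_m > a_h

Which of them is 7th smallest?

a_a

The consecutive relations fix a unique order: a_e < a_s < a_c < a_d < a_n < a_f < a_a < a_j < a_h < a_m < a_g.
The 7th smallest is a_a.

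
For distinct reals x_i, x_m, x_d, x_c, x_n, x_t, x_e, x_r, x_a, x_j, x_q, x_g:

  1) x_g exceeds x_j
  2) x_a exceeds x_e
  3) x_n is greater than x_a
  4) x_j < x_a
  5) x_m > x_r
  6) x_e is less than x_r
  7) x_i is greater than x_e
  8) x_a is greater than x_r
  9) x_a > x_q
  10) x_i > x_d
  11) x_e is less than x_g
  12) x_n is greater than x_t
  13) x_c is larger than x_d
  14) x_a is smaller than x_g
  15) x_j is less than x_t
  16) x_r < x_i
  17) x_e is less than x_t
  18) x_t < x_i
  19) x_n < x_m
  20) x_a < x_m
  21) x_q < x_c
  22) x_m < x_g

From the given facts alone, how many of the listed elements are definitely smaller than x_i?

5

The elements the relations force below x_i are x_j, x_d, x_e, x_t, x_r — no chain reaches any other.
That is 5.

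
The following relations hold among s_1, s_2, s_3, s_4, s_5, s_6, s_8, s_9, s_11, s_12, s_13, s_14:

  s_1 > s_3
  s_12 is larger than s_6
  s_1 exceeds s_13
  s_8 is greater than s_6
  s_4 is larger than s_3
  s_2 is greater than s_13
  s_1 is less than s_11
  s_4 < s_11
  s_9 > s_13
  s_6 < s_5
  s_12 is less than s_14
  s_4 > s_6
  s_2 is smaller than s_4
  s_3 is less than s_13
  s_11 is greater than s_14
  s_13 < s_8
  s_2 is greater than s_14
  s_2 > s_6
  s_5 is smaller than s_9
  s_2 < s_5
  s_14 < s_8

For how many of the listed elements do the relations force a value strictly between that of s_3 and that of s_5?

Chaining upward from s_3 reaches: s_13, s_2, s_4, s_1, s_11, s_9, s_8.
Chaining downward from s_5 reaches: s_6, s_12, s_14, s_13, s_2.
Strictly between s_3 and s_5 are those in both lists: s_13, s_2 — 2 elements.

2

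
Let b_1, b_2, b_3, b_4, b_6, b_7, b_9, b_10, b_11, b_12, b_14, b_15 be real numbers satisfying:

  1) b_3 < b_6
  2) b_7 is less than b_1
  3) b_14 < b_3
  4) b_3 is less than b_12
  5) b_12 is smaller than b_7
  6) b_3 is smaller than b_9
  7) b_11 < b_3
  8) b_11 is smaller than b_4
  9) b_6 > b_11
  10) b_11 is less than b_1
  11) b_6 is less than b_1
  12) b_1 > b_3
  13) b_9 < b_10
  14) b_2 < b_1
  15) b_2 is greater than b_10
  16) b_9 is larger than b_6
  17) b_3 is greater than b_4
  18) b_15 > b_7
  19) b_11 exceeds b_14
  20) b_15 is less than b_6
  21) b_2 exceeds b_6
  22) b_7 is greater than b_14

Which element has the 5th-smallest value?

Piecing the relations together gives one ordering: b_14 < b_11 < b_4 < b_3 < b_12 < b_7 < b_15 < b_6 < b_9 < b_10 < b_2 < b_1.
The 5th smallest is b_12.

b_12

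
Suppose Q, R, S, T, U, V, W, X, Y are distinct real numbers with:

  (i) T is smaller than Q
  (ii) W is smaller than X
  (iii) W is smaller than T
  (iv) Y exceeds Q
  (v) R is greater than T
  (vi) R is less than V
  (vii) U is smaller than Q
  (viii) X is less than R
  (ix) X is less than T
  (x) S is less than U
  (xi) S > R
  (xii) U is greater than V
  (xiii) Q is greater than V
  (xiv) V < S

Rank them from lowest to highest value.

The consecutive links are each given: W < X; X < T; T < R; R < V; V < S; S < U; U < Q; Q < Y.

W < X < T < R < V < S < U < Q < Y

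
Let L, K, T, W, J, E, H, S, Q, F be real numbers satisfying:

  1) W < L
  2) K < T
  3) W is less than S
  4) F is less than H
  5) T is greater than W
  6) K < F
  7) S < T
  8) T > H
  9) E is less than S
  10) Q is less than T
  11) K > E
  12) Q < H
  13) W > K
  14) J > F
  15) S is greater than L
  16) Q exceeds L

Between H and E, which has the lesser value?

E

E < K < W < L < Q < H, by transitivity through K, W, L, Q.
So E < H; E is the smaller of the two.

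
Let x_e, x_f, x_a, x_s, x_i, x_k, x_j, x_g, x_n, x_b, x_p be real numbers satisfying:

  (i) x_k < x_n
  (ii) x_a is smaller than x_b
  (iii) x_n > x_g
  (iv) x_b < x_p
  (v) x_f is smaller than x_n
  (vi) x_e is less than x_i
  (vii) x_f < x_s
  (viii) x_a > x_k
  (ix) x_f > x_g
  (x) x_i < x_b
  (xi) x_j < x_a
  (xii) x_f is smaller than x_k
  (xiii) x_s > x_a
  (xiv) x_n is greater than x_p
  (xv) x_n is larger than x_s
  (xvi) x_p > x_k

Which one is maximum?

x_n

x_g is not greatest since x_g < x_n; x_j is not greatest since x_j < x_a; x_e is not greatest since x_e < x_i; x_f is not greatest since x_f < x_s; x_k is not greatest since x_k < x_n; x_a is not greatest since x_a < x_s; x_i is not greatest since x_i < x_b; x_b is not greatest since x_b < x_p; x_s is not greatest since x_s < x_n; x_p is not greatest since x_p < x_n.
Only x_n has nothing above it, so x_n is the maximum.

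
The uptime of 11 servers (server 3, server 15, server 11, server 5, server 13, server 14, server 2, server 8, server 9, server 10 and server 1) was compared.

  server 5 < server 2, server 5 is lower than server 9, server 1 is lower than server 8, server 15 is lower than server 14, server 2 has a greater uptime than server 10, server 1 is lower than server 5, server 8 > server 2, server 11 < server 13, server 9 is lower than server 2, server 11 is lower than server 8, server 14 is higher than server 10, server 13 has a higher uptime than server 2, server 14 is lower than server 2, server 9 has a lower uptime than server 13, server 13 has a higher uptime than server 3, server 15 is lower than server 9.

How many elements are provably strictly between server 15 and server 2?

2

The relations place server 15 below server 2. An element lies strictly between them when it is forced above server 15 and also forced below server 2.
Above server 15: {server 14, server 9, server 8, server 13}. Below server 2: {server 1, server 10, server 5, server 14, server 9}.
Intersection: {server 14, server 9} — 2.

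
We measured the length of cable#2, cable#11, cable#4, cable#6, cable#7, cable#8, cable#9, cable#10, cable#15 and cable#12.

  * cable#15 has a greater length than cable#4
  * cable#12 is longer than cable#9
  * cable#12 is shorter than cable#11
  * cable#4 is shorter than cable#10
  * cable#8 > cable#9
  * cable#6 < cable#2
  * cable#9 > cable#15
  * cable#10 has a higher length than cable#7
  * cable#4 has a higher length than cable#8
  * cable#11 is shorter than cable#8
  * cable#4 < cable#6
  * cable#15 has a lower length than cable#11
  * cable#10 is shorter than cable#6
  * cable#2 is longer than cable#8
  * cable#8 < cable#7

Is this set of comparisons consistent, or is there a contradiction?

We have cable#8 < cable#4 stated directly, yet also cable#4 < cable#15 < cable#9 < cable#12 < cable#11 < cable#8 by chaining the others — so cable#4 < cable#8. Contradiction.

inconsistent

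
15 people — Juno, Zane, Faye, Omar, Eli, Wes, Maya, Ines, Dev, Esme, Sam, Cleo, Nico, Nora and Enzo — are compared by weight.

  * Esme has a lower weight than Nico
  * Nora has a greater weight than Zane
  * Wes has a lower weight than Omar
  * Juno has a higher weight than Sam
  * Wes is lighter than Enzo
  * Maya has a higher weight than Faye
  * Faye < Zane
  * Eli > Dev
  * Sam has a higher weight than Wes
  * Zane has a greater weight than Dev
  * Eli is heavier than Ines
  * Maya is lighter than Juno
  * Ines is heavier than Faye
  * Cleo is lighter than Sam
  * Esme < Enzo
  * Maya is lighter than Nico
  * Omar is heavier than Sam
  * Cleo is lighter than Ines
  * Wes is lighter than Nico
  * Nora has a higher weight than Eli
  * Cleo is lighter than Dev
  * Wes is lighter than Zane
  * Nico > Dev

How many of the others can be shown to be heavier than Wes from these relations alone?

Directly above Wes: Sam, Enzo, Zane, Omar, Nico.
One step further: Juno, Nora (7 so far).
Nothing else is reachable above Wes; 7 in all.

7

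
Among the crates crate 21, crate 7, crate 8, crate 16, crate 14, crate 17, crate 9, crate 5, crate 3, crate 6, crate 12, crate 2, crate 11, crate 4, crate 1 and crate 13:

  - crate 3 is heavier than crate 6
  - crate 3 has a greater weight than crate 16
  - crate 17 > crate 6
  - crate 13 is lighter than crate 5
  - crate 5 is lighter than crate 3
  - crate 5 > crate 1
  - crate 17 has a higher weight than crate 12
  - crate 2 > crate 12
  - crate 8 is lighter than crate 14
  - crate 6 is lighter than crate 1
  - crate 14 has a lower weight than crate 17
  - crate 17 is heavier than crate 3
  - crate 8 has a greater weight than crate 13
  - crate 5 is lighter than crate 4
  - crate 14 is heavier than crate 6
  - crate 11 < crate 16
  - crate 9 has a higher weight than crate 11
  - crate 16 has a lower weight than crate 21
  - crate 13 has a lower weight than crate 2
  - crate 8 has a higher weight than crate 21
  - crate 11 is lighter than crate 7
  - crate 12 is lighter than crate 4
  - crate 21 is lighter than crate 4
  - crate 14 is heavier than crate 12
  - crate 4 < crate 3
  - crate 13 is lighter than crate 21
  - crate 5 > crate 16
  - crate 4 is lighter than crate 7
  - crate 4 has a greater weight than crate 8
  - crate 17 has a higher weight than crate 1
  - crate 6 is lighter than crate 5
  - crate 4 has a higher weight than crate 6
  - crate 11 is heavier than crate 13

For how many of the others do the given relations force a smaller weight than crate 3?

10

The elements the relations force below crate 3 are crate 6, crate 12, crate 13, crate 11, crate 16, crate 21, crate 8, crate 1, crate 5, crate 4 — no chain reaches any other.
That is 10.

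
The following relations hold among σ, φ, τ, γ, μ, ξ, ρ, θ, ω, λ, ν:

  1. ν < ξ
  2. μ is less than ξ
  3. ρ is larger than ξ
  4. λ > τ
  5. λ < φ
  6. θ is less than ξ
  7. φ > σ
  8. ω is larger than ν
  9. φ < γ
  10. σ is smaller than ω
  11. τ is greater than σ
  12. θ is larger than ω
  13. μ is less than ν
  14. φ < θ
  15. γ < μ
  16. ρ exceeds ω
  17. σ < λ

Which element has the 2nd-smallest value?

τ

The consecutive relations fix a unique order: σ < τ < λ < φ < γ < μ < ν < ω < θ < ξ < ρ.
Counting 2 from the smallest end gives τ.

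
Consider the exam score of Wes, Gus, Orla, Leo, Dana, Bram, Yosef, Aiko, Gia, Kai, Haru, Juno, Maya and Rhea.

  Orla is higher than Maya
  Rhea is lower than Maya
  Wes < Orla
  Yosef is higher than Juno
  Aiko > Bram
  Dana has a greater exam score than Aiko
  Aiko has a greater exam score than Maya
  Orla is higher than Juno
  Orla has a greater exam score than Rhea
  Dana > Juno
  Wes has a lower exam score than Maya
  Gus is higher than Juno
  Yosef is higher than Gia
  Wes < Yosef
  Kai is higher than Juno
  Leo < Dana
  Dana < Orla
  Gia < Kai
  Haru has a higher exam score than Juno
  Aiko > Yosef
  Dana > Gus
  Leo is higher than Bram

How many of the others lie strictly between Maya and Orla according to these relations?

Chaining upward from Maya reaches: Aiko, Dana.
Chaining downward from Orla reaches: Wes, Rhea, Gia, Juno, Bram, Gus, Yosef, Leo, Aiko, Dana.
Strictly between Maya and Orla are those in both lists: Aiko, Dana — 2 elements.

2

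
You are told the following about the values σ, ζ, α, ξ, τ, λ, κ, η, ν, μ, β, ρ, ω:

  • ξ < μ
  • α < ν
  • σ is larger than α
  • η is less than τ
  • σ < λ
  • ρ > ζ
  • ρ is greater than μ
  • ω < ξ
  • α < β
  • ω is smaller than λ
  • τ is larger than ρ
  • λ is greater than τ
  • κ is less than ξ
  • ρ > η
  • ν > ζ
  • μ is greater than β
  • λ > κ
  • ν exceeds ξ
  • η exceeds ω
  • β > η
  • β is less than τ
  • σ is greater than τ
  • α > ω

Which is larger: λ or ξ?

λ

ξ < μ < ρ < τ < σ < λ, by transitivity through μ, ρ, τ, σ.
So ξ < λ; λ is the larger of the two.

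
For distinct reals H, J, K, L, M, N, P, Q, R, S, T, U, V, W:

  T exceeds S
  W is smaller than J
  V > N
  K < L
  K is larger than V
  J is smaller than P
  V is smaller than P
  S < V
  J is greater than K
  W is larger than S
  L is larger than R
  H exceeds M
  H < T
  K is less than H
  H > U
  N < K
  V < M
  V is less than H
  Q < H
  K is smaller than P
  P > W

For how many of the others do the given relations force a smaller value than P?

Directly below P: V, W, K, J.
One step further: S, N (6 so far).
Nothing else is reachable below P; 6 in all.

6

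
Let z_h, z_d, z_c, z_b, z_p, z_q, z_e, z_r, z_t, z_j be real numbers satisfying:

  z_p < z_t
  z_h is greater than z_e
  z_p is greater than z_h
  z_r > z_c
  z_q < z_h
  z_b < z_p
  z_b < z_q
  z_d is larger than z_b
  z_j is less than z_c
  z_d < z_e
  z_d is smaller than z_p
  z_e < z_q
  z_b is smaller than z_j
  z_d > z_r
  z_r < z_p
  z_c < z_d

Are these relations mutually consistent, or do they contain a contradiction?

consistent

Every relation is compatible with z_b < z_j < z_c < z_r < z_d < z_e < z_q < z_h < z_p < z_t; the set is consistent.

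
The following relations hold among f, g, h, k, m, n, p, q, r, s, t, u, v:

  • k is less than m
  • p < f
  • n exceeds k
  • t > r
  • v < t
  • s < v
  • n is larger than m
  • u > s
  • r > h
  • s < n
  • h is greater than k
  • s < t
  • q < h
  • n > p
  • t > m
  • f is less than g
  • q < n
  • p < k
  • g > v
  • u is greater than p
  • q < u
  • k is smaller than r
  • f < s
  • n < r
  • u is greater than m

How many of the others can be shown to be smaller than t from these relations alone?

From t the given relations immediately reach s, v, m, r.
From those, k, f, h, n — 8 in total.
From those, p, q — 10 in total.
No other element is forced below t by the given relations, so the count is 10.

10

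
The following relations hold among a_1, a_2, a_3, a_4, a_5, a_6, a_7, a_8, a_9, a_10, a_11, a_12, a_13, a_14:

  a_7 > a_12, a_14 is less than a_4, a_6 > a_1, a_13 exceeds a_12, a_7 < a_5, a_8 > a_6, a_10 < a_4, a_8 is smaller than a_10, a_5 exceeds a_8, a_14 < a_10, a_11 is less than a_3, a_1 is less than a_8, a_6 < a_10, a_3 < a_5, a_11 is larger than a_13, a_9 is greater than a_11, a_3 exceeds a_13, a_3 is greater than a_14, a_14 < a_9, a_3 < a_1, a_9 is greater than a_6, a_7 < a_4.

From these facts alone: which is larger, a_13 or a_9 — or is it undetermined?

a_9

a_13 < a_11 and a_11 < a_3 give a_13 < a_3.
With a_3 < a_1: a_13 < a_11 < a_3 < a_1.
Then a_1 < a_6 extends the chain to a_6.
Then a_6 < a_9 extends the chain to a_9.
So a_9 is larger.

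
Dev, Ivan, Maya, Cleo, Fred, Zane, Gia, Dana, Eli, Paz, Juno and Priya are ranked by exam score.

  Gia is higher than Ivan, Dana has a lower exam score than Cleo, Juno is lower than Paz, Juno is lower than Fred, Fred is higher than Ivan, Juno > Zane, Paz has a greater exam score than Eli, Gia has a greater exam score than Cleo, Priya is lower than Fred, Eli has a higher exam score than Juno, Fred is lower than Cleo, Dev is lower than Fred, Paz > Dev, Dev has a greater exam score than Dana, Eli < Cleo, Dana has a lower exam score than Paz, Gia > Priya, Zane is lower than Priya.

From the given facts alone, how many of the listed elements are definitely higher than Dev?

4

From Dev the given relations immediately reach Fred, Paz.
From those, Cleo — 3 in total.
From those, Gia — 4 in total.
No other element is forced above Dev by the given relations, so the count is 4.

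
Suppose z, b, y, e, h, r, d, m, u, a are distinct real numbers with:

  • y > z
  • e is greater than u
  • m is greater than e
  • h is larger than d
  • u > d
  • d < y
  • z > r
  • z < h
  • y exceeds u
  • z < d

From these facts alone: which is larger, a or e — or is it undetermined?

Following every chain through a: nothing is chained to a.
e is not reached, and no chain runs the other way from e to a.
So the given relations leave the order of a and e undetermined.

undetermined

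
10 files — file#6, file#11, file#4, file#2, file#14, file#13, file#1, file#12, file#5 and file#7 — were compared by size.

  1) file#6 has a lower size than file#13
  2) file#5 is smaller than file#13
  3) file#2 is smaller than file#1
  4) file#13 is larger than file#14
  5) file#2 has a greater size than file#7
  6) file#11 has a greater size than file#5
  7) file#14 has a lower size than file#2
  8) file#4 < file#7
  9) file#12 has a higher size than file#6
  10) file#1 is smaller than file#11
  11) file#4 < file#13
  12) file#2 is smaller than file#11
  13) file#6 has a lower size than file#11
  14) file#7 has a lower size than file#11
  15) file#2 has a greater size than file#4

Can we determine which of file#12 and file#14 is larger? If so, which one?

Following every chain through file#14: above file#14 we get file#2, file#13, file#1, file#11.
file#12 is not reached, and no chain runs the other way from file#12 to file#14.
So the given relations leave the order of file#14 and file#12 undetermined.

undetermined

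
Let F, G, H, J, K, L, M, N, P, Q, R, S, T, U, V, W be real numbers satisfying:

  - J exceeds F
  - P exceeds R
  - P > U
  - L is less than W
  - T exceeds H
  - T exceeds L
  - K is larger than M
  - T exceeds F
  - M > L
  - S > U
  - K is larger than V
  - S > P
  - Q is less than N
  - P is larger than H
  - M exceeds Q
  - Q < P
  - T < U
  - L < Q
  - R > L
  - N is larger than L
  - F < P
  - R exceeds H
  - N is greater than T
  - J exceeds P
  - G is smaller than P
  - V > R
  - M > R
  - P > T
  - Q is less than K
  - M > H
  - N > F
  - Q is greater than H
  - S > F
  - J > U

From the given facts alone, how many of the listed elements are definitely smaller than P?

8

Directly below P: H, Q, F, R, T, G, U.
One step further: L (8 so far).
No other element is forced below P by the given relations, so the count is 8.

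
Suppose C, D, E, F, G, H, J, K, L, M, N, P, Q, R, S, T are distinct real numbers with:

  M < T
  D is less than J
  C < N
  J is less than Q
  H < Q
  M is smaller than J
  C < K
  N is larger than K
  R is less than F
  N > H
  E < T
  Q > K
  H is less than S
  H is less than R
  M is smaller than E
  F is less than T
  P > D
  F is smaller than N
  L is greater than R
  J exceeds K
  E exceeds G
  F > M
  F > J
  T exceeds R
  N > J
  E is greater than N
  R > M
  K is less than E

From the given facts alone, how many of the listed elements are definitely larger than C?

7

The elements the relations force above C are K, J, Q, F, N, E, T — no chain reaches any other.
That is 7.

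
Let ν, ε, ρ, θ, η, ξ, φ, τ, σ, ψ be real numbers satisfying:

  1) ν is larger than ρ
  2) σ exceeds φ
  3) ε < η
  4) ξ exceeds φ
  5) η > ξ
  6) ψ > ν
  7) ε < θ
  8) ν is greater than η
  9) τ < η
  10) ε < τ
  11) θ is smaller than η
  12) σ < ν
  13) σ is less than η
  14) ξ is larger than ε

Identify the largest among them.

ψ

Chaining downward from ψ: directly below it, ν; then σ, ρ, η; then ε, φ, τ, θ, ξ.
That covers every other element, and nothing is given above ψ, so ψ is the largest.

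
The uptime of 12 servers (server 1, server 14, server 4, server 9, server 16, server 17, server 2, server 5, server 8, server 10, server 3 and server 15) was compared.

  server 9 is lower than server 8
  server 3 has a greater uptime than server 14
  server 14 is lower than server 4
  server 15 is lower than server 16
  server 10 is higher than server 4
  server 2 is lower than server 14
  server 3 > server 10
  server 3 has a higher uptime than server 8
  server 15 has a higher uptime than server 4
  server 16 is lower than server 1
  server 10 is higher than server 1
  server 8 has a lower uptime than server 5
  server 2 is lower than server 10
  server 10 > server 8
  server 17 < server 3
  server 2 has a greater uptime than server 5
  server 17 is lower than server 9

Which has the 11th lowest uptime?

The consecutive relations fix a unique order: server 17 < server 9 < server 8 < server 5 < server 2 < server 14 < server 4 < server 15 < server 16 < server 1 < server 10 < server 3.
Counting 11 from the smallest end gives server 10.

server 10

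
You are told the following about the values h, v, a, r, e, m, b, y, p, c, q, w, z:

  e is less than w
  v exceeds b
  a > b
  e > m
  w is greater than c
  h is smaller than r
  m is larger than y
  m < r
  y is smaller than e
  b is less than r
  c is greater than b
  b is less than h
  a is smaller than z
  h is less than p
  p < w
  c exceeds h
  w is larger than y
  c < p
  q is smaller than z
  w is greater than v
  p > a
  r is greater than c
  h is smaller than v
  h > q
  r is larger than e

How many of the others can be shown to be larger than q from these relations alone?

7

The elements the relations force above q are h, c, v, r, p, z, w — no chain reaches any other.
That is 7.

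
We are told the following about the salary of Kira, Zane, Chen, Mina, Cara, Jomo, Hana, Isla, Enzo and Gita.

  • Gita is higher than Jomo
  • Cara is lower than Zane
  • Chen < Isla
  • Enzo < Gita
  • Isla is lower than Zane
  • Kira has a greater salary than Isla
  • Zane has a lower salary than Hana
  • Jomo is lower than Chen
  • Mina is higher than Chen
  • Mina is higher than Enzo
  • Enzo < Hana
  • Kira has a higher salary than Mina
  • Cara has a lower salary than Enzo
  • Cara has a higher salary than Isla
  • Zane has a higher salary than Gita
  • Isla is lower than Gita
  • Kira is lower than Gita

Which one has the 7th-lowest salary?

Kira

Chaining the given pairs: Jomo < Chen < Isla < Cara < Enzo < Mina < Kira < Gita < Zane < Hana.
The 7th smallest is Kira.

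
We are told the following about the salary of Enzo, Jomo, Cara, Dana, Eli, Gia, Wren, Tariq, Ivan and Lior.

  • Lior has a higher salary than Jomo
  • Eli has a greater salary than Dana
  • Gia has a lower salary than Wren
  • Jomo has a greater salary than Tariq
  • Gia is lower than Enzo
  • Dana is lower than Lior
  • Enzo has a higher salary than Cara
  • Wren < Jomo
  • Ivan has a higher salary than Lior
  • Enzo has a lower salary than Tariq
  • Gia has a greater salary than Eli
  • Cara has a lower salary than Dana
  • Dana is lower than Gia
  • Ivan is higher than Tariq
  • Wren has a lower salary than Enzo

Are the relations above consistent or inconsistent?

consistent

The single ordering Cara < Dana < Eli < Gia < Wren < Enzo < Tariq < Jomo < Lior < Ivan satisfies every listed relation, so no contradiction arises.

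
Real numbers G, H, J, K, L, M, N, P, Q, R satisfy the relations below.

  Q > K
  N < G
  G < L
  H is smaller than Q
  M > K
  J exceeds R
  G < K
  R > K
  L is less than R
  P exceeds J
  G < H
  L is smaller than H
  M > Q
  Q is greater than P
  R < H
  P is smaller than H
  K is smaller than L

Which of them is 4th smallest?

L

Chaining the given pairs: N < G < K < L < R < J < P < H < Q < M.
Counting 4 from the smallest end gives L.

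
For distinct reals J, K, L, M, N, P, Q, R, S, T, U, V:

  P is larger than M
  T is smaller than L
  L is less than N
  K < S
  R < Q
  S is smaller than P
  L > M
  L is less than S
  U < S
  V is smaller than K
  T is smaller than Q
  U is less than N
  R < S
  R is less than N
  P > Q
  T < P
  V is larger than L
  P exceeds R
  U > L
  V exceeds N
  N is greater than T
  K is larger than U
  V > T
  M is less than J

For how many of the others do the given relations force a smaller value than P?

10

The elements the relations force below P are T, R, M, Q, L, U, N, V, K, S — no chain reaches any other.
That is 10.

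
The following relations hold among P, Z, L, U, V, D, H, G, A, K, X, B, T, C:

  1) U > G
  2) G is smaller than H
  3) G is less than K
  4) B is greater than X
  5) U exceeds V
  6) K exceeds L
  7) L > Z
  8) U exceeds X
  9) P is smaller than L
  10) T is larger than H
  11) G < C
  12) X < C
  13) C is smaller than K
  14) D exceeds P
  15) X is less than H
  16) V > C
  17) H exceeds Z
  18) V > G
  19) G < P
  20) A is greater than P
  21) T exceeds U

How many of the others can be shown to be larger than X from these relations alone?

From X the given relations immediately reach C, H, U, B.
From those, V, T, K — 7 in total.
Nothing else is reachable above X; 7 in all.

7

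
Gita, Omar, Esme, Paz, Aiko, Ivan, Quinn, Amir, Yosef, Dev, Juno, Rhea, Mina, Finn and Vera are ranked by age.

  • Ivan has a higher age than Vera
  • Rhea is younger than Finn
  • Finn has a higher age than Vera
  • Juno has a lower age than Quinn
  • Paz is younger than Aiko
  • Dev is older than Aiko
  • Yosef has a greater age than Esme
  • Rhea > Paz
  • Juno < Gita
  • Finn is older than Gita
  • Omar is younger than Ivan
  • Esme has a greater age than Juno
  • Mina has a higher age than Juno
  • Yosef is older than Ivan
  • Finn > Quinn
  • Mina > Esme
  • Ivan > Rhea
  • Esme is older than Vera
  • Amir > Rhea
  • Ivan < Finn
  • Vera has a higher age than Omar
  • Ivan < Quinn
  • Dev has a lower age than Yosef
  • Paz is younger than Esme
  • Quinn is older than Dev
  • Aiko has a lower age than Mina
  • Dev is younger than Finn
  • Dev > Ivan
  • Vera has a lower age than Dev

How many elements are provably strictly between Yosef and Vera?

3

The relations place Vera below Yosef. An element lies strictly between them when it is forced above Vera and also forced below Yosef.
Above Vera: {Ivan, Esme, Dev, Mina, Quinn, Finn}. Below Yosef: {Paz, Juno, Aiko, Omar, Rhea, Ivan, Esme, Dev}.
Intersection: {Ivan, Esme, Dev} — 3.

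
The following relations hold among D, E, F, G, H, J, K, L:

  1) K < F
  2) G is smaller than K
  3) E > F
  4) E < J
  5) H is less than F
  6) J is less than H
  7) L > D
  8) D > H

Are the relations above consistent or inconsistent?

Chaining the given relations yields F < E < J < H, so F < H. But one relation states H < F. These cannot both hold.

inconsistent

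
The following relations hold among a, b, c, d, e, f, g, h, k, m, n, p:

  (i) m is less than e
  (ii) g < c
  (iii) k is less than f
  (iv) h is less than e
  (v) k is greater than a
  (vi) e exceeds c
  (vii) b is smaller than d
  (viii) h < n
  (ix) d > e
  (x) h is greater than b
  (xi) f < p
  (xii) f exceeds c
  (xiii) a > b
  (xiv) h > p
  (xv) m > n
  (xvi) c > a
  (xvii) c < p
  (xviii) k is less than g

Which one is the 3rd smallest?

The consecutive relations fix a unique order: b < a < k < g < c < f < p < h < n < m < e < d.
The 3rd smallest is k.

k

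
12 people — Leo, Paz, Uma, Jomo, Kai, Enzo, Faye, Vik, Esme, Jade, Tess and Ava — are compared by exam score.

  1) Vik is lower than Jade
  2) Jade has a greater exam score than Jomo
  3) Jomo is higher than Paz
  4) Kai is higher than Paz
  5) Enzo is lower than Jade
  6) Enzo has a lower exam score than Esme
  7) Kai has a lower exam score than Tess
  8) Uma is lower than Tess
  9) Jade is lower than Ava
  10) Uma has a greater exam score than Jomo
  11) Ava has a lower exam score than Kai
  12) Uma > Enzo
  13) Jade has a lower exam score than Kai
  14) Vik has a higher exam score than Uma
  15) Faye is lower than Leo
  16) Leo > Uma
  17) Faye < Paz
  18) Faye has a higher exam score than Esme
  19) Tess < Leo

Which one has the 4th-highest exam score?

Piecing the relations together gives one ordering: Enzo < Esme < Faye < Paz < Jomo < Uma < Vik < Jade < Ava < Kai < Tess < Leo.
Counting 4 from the largest end gives Ava.

Ava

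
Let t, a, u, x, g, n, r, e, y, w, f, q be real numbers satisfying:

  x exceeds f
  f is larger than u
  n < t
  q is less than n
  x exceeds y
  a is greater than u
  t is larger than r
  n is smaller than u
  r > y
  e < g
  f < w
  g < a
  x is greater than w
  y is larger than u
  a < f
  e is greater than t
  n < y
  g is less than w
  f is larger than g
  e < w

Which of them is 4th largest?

a

Chaining the given pairs: q < n < u < y < r < t < e < g < a < f < w < x.
The 4th largest is a.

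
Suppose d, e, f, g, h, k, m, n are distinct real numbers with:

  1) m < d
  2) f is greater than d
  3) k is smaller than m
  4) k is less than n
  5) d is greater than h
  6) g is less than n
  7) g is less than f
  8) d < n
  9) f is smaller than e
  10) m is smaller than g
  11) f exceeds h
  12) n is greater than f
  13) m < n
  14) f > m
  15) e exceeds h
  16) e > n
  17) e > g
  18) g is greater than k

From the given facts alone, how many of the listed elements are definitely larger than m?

5

From m the given relations immediately reach g, d, f, n.
From those, e — 5 in total.
Nothing else is reachable above m; 5 in all.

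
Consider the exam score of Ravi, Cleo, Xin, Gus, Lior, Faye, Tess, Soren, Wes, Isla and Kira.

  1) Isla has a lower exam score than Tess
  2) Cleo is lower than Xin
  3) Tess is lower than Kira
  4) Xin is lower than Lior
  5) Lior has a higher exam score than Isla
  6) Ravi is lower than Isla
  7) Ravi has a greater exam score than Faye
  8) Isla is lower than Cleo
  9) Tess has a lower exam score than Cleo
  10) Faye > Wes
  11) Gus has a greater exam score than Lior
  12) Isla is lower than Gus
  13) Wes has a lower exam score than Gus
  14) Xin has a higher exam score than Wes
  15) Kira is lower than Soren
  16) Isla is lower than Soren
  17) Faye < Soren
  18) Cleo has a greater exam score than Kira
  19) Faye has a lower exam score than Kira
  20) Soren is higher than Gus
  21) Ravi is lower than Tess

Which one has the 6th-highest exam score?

Piecing the relations together gives one ordering: Wes < Faye < Ravi < Isla < Tess < Kira < Cleo < Xin < Lior < Gus < Soren.
Counting 6 from the largest end gives Kira.

Kira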